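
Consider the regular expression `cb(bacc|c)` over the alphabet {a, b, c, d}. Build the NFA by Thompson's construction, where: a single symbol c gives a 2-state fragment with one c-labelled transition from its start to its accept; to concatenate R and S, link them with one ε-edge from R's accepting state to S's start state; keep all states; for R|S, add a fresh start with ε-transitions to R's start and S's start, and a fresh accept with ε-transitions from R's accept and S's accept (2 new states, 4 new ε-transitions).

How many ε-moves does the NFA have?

9

Recursing over subexpressions:
Each of the 7 symbol leaves contributes 0 ε-transitions.
  bacc → 3 ε-transitions
  bacc|c → 7 ε-transitions
  cb(bacc|c) → 9 ε-transitions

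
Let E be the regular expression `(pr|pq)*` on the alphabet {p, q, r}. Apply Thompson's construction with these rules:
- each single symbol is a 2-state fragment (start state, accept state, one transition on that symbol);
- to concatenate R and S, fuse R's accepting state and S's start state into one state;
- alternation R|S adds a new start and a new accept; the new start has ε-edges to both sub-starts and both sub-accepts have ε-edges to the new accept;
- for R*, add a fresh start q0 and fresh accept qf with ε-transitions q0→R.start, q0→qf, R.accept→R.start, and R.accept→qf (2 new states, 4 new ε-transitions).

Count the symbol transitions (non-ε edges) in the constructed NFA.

Bottom-up over the parse tree:
Each of the 4 symbol leaves contributes exactly 1 symbol transition.
  pr — 2 symbol transitions
  pq — 2 symbol transitions
  pr|pq — 4 symbol transitions
  (pr|pq)* — 4 symbol transitions

4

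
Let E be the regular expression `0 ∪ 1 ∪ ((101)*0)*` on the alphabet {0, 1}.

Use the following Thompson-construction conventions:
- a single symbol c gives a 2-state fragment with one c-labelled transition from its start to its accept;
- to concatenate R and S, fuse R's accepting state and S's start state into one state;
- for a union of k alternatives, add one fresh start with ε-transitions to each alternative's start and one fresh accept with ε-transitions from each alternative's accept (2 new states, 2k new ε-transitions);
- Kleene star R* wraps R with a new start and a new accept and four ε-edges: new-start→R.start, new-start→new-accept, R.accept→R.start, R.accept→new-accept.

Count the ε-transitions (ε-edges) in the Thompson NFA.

Recursing over subexpressions:
Each of the 6 symbol leaves contributes 0 ε-transitions.
  101 — 0 ε-transitions
  (101)* — 4 ε-transitions
  (101)*0 — 4 ε-transitions
  ((101)*0)* — 8 ε-transitions
  0 ∪ 1 ∪ ((101)*0)* — 14 ε-transitions

14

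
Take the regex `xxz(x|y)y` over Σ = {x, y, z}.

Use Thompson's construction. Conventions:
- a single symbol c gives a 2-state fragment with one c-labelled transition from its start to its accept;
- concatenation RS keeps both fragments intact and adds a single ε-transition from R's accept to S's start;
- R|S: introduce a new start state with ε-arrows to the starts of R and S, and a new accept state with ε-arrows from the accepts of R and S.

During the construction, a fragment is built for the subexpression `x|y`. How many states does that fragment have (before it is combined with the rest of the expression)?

6

Fragment for `x|y`:
Each of the 2 symbol leaves contributes a 2-state fragment.
  x|y — 6 states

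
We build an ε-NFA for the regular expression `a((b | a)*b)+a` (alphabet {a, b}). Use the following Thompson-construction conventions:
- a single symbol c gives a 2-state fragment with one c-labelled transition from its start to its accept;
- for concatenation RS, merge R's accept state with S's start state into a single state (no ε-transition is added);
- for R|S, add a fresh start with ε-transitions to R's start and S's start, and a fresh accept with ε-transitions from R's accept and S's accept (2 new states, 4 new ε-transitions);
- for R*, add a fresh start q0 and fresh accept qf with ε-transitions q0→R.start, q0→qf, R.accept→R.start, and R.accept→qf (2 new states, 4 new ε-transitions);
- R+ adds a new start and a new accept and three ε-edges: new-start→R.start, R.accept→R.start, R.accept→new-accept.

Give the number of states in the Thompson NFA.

13

By structural recursion:
Each of the 5 symbol leaves contributes a 2-state fragment.
  b | a — 6 states
  (b | a)* — 8 states
  (b | a)*b — 9 states
  ((b | a)*b)+ — 11 states
  a((b | a)*b)+a — 13 states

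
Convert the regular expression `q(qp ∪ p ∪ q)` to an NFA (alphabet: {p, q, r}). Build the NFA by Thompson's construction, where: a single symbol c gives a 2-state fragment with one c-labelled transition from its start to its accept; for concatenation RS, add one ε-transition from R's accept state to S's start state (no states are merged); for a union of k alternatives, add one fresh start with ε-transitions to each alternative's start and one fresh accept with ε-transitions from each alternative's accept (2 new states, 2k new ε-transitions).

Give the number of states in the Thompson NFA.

12

By structural recursion:
Each of the 5 symbol leaves contributes a 2-state fragment.
  qp — 4 states
  qp ∪ p ∪ q — 10 states
  q(qp ∪ p ∪ q) — 12 states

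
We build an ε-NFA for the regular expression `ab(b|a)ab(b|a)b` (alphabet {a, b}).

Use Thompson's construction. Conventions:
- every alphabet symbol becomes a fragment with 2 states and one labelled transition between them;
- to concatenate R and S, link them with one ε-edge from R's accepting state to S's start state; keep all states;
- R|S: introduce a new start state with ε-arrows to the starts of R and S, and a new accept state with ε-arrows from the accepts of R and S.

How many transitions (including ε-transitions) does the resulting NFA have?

23

Recursing over subexpressions:
Each of the 9 symbol leaves contributes 1 transition (1 symbol, 0 ε).
  b|a → 6 transitions (2 symbol, 4 ε)
  b|a → 6 transitions (2 symbol, 4 ε)
  ab(b|a)ab(b|a)b → 23 transitions (9 symbol, 14 ε)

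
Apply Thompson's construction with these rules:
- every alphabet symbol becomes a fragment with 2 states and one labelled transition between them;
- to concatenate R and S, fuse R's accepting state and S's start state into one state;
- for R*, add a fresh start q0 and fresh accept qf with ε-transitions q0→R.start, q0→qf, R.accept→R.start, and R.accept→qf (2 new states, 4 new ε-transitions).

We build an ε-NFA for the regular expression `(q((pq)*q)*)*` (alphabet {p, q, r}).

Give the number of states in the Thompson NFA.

11

Per subexpression:
Each of the 4 symbol leaves contributes a 2-state fragment.
  pq — 3 states
  (pq)* — 5 states
  (pq)*q — 6 states
  ((pq)*q)* — 8 states
  q((pq)*q)* — 9 states
  (q((pq)*q)*)* — 11 states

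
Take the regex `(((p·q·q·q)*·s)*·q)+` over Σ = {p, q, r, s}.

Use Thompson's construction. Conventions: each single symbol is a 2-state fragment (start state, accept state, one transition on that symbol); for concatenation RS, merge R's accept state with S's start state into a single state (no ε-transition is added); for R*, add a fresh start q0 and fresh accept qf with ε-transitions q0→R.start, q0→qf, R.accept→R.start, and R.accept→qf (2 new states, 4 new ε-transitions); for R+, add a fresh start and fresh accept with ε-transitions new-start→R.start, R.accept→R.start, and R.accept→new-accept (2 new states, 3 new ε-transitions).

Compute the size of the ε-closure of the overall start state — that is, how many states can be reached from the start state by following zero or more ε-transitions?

6

Compute the ε-closure size of each fragment's start state recursively; a symbol fragment's start has no outgoing ε-edge, so its closure is just itself (size 1).
  p·q·q·q — same as the first factor's closure: |closure| = 1
  (p·q·q·q)* — |closure| = 1 (new start) + 1 (body) + 1 (new accept) = 3
  (p·q·q·q)*·s — the left operand accepts ε, so the closure extends into the next operand (the shared merged state is already counted); |closure| = 3 + (1−1) = 3
  ((p·q·q·q)*·s)* — the star's fresh start ε-reaches both the body's start and the fresh accept: |closure| = 2 + 3 = 5
  ((p·q·q·q)*·s)*·q — the left operand accepts ε, so the closure extends into the next operand (the shared merged state is already counted); |closure| = 5 + (1−1) = 5
  (((p·q·q·q)*·s)*·q)+ — |closure| = 1 + 5 = 6 (the body doesn't accept ε, so the new accept is not reached)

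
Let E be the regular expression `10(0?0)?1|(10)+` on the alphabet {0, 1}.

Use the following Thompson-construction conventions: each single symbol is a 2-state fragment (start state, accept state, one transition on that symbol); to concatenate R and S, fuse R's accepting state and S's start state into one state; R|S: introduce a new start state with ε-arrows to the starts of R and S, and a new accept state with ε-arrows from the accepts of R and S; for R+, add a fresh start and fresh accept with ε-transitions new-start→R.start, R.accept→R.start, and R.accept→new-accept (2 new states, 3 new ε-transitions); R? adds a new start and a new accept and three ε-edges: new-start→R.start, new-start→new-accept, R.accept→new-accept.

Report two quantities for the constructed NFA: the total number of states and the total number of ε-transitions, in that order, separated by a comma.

Bottom-up over the parse tree:
Each of the 7 symbol leaves contributes 2 states and 0 ε-transitions.
  0? : 4 states, 3 ε-transitions
  0?0 : 5 states, 3 ε-transitions
  (0?0)? : 7 states, 6 ε-transitions
  10(0?0)?1 : 10 states, 6 ε-transitions
  10 : 3 states, 0 ε-transitions
  (10)+ : 5 states, 3 ε-transitions
  10(0?0)?1|(10)+ : 17 states, 13 ε-transitions

17, 13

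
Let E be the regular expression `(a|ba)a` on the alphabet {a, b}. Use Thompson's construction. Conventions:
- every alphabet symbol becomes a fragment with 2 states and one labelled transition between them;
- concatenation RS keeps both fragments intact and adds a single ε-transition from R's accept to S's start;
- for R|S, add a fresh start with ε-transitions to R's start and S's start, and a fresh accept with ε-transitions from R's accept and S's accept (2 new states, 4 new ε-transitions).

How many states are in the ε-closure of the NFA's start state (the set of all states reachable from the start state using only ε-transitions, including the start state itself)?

Compute the ε-closure size of each fragment's start state recursively; a symbol fragment's start has no outgoing ε-edge, so its closure is just itself (size 1).
  ba : |closure| equals the left operand's closure size = 1 (its accept is not ε-reachable, so the closure stops there)
  a|ba : |closure| = 1 + 1 + 1 = 3 (the new accept is not ε-reachable since no branch accepts ε)
  (a|ba)a : |closure| equals the left operand's closure size = 3 (its accept is not ε-reachable, so the closure stops there)

3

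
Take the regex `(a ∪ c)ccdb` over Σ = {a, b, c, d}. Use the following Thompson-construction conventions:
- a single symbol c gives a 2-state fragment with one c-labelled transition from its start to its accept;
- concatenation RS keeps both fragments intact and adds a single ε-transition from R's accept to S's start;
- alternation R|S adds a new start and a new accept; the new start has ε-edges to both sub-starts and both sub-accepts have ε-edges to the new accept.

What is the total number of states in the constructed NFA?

14

Building bottom-up:
Each of the 6 symbol leaves contributes a 2-state fragment.
  a ∪ c — 6 states
  (a ∪ c)ccdb — 14 states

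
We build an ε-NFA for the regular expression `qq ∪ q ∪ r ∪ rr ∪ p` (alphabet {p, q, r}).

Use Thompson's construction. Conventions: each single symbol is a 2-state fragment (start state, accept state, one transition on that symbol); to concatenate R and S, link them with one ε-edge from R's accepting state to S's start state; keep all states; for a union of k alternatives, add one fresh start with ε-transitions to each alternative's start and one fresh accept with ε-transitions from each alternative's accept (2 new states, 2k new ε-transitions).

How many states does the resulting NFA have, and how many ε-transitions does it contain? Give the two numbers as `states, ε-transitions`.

Per subexpression:
Each of the 7 symbol leaves contributes 2 states and 0 ε-transitions.
  qq → 4 states, 1 ε-transition
  rr → 4 states, 1 ε-transition
  qq ∪ q ∪ r ∪ rr ∪ p → 16 states, 12 ε-transitions

16, 12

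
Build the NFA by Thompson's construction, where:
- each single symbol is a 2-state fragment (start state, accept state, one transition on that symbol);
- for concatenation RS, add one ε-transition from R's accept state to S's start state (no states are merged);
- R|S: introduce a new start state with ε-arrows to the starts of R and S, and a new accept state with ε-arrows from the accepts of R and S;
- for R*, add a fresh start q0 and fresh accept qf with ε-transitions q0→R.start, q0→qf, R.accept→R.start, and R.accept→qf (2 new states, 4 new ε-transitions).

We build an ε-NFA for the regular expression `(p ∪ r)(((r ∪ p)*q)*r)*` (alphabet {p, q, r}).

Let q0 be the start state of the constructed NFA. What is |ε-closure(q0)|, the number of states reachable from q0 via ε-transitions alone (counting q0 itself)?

Work bottom-up. For each fragment F, track |ε-closure(F.start)| and whether F's accept lies in that closure (i.e. whether F accepts ε). A single-symbol fragment has closure size 1 and does not accept ε.
  p ∪ r → |ε-closure| = 1 + 1 + 1 = 3 (the new accept is not ε-reachable since no branch accepts ε)
  r ∪ p → |ε-closure| = 1 + 1 + 1 = 3 (the new accept is not ε-reachable since no branch accepts ε)
  (r ∪ p)* → new start has ε-edges to the inner start and to the new accept, so |ε-closure| = 2 + 3 = 5
  (r ∪ p)*q → |ε-closure| = 5 + 1 = 6 (closure spills across the concat boundary because the left factor accepts ε)
  ((r ∪ p)*q)* → new start has ε-edges to the inner start and to the new accept, so |ε-closure| = 2 + 6 = 8
  ((r ∪ p)*q)*r → |ε-closure| = 8 + 1 = 9 (closure spills across the concat boundary because the left factor accepts ε)
  (((r ∪ p)*q)*r)* → new start has ε-edges to the inner start and to the new accept, so |ε-closure| = 2 + 9 = 11
  (p ∪ r)(((r ∪ p)*q)*r)* → |ε-closure| equals the left operand's closure size = 3 (its accept is not ε-reachable, so the closure stops there)

3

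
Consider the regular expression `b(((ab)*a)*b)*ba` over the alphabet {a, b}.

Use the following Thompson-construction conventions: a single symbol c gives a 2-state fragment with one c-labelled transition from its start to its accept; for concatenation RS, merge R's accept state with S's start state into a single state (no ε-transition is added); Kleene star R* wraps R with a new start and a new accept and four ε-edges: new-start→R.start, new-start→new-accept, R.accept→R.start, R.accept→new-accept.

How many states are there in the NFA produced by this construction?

Per subexpression:
Each of the 7 symbol leaves contributes a 2-state fragment.
  ab — 3 states
  (ab)* — 5 states
  (ab)*a — 6 states
  ((ab)*a)* — 8 states
  ((ab)*a)*b — 9 states
  (((ab)*a)*b)* — 11 states
  b(((ab)*a)*b)*ba — 14 states

14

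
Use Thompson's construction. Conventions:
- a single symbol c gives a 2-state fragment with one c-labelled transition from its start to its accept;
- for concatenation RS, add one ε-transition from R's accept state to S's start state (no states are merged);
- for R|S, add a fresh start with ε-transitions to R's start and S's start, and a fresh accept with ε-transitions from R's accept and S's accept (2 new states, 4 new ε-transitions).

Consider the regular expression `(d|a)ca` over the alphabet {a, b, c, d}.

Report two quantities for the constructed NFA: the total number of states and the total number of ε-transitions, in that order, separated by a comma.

10, 6

Building bottom-up:
Each of the 4 symbol leaves contributes 2 states and 0 ε-transitions.
  d|a : 6 states, 4 ε-transitions
  (d|a)ca : 10 states, 6 ε-transitions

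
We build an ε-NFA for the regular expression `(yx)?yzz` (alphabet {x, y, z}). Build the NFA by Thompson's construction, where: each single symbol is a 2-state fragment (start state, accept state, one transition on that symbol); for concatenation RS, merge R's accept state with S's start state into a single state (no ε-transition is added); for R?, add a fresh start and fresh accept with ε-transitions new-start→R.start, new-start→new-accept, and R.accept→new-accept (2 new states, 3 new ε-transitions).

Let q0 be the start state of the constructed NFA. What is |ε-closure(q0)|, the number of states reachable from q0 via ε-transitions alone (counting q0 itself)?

Let C(F) = |ε-closure(F.start)| within fragment F, and note whether F accepts ε. Symbol fragments have C = 1 and do not accept ε. Then:
  yx → C equals the left operand's closure size = 1 (its accept is not ε-reachable, so the closure stops there)
  (yx)? → new start has ε-edges to the inner start and to the new accept, so C = 2 + 1 = 3
  (yx)?yzz → the left operand accepts ε, so the closure extends into the next operand (the shared merged state is already counted); C = 3 + (1−1) = 3

3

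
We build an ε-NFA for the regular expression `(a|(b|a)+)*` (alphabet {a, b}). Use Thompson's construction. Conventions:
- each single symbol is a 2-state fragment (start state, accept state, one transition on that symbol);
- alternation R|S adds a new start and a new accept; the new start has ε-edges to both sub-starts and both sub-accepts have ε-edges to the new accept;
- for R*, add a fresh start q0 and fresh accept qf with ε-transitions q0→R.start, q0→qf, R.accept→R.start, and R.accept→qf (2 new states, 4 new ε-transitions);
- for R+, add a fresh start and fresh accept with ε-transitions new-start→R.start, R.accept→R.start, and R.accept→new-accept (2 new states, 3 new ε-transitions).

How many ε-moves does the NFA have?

Per subexpression:
Each of the 3 symbol leaves contributes 0 ε-transitions.
  b|a → 4 ε-transitions
  (b|a)+ → 7 ε-transitions
  a|(b|a)+ → 11 ε-transitions
  (a|(b|a)+)* → 15 ε-transitions

15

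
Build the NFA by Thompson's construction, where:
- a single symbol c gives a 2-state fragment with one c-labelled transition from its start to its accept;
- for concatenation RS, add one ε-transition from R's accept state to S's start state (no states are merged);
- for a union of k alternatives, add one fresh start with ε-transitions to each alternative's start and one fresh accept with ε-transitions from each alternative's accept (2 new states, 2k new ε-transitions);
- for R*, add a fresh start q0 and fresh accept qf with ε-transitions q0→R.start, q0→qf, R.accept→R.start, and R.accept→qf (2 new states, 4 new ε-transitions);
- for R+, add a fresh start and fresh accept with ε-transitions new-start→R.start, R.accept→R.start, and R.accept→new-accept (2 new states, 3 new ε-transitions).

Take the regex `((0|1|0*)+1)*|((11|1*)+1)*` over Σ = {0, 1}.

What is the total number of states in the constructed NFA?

34

Recursing over subexpressions:
Each of the 8 symbol leaves contributes a 2-state fragment.
  0* — 4 states
  0|1|0* — 10 states
  (0|1|0*)+ — 12 states
  (0|1|0*)+1 — 14 states
  ((0|1|0*)+1)* — 16 states
  11 — 4 states
  1* — 4 states
  11|1* — 10 states
  (11|1*)+ — 12 states
  (11|1*)+1 — 14 states
  ((11|1*)+1)* — 16 states
  ((0|1|0*)+1)*|((11|1*)+1)* — 34 states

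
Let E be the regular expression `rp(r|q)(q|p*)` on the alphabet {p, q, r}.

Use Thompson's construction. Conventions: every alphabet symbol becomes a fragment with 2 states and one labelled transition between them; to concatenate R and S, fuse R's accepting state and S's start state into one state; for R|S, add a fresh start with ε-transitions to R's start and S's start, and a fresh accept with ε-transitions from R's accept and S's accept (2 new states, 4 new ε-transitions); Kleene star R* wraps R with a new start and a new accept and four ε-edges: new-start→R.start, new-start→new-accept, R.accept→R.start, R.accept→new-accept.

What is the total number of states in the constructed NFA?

Recursing over subexpressions:
Each of the 6 symbol leaves contributes a 2-state fragment.
  r|q — 6 states
  p* — 4 states
  q|p* — 8 states
  rp(r|q)(q|p*) — 15 states

15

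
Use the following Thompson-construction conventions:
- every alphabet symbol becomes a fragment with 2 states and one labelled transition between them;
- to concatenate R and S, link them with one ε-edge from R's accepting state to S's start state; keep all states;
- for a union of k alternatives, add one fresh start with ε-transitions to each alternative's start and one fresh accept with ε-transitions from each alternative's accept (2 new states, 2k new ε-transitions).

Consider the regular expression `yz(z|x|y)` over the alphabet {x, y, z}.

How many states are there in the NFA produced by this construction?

12

Recursing over subexpressions:
Each of the 5 symbol leaves contributes a 2-state fragment.
  z|x|y = 8 states
  yz(z|x|y) = 12 states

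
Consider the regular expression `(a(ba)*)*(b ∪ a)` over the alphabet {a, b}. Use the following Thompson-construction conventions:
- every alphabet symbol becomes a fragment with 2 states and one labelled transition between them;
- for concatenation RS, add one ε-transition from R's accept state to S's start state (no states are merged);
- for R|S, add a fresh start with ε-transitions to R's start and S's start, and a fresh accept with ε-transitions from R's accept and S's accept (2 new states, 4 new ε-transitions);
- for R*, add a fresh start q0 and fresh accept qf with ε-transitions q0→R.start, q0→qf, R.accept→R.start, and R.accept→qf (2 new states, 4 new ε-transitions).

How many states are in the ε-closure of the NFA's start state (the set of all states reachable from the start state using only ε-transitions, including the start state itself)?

6

Work bottom-up. For each fragment F, track |ε-closure(F.start)| and whether F's accept lies in that closure (i.e. whether F accepts ε). A single-symbol fragment has closure size 1 and does not accept ε.
  ba → same as the first factor's closure: |closure| = 1
  (ba)* → the star's fresh start ε-reaches both the body's start and the fresh accept: |closure| = 2 + 1 = 3
  a(ba)* → |closure| equals the left operand's closure size = 1 (its accept is not ε-reachable, so the closure stops there)
  (a(ba)*)* → |closure| = 1 (new start) + 1 (body) + 1 (new accept) = 3
  b ∪ a → new start ε-reaches every alternative's start; none of them accept ε, so the new accept is not reached: |closure| = 1 + 1 + 1 = 3
  (a(ba)*)*(b ∪ a) → the left operand accepts ε, so the closure extends into the next operand (via the concat ε-link); |closure| = 3 + 3 = 6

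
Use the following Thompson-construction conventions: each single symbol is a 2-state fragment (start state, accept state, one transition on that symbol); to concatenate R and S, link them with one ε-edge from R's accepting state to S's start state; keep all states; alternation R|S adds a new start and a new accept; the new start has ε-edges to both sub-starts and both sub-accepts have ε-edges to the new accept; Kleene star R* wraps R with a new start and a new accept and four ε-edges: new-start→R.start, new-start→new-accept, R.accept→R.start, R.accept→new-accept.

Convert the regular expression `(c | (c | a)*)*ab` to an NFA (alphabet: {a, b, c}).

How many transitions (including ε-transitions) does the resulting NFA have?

23

Recursing over subexpressions:
Each of the 5 symbol leaves contributes 1 transition (1 symbol, 0 ε).
  c | a = 6 transitions (2 symbol, 4 ε)
  (c | a)* = 10 transitions (2 symbol, 8 ε)
  c | (c | a)* = 15 transitions (3 symbol, 12 ε)
  (c | (c | a)*)* = 19 transitions (3 symbol, 16 ε)
  (c | (c | a)*)*ab = 23 transitions (5 symbol, 18 ε)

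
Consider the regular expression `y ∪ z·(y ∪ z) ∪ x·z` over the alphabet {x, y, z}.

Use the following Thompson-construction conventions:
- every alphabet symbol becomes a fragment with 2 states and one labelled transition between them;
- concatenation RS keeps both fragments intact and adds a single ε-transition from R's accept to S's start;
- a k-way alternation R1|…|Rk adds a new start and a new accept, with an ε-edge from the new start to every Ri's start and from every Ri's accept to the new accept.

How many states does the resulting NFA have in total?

16

Building bottom-up:
Each of the 6 symbol leaves contributes a 2-state fragment.
  y ∪ z — 6 states
  z·(y ∪ z) — 8 states
  x·z — 4 states
  y ∪ z·(y ∪ z) ∪ x·z — 16 states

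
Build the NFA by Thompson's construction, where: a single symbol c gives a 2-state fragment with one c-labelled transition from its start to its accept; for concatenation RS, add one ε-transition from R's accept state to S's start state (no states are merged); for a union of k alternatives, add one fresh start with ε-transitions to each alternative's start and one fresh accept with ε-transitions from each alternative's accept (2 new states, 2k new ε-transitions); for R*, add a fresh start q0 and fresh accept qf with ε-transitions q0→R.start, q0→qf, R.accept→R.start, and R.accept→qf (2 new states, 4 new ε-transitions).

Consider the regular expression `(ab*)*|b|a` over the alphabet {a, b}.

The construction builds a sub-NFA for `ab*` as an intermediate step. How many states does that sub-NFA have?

Fragment for `ab*`:
Each of the 2 symbol leaves contributes a 2-state fragment.
  b* : 4 states
  ab* : 6 states

6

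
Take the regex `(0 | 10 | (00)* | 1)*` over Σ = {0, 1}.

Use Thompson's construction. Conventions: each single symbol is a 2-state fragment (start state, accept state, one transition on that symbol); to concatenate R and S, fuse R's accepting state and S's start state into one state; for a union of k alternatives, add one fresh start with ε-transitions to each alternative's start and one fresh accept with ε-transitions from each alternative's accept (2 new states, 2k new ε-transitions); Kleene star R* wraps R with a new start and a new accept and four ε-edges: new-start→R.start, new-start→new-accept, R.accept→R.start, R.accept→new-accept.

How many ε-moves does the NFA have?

16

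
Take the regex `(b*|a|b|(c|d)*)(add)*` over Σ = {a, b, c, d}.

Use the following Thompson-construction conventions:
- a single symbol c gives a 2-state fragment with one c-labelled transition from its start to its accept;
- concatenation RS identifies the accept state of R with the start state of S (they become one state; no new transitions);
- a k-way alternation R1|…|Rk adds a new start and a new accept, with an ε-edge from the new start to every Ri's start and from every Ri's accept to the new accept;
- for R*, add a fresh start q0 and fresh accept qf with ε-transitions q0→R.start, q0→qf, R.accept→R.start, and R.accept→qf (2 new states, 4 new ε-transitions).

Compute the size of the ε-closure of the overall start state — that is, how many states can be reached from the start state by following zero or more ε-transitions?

14

Let C(F) = |ε-closure(F.start)| within fragment F, and note whether F accepts ε. Symbol fragments have C = 1 and do not accept ε. Then:
  b* : |closure| = 1 (new start) + 1 (body) + 1 (new accept) = 3
  c|d : new start ε-reaches every alternative's start; none of them accept ε, so the new accept is not reached: |closure| = 1 + 1 + 1 = 3
  (c|d)* : |closure| = 1 (new start) + 3 (body) + 1 (new accept) = 5
  b*|a|b|(c|d)* : new start ε-reaches every alternative's start; at least one alternative accepts ε, so the union's new accept is reached too: |closure| = 1 + 3 + 1 + 1 + 5 + 1 = 12
  add : same as the first factor's closure: |closure| = 1
  (add)* : |closure| = 1 (new start) + 1 (body) + 1 (new accept) = 3
  (b*|a|b|(c|d)*)(add)* : the left operand accepts ε, so the closure extends into the next operand (the shared merged state is already counted); |closure| = 12 + (3−1) = 14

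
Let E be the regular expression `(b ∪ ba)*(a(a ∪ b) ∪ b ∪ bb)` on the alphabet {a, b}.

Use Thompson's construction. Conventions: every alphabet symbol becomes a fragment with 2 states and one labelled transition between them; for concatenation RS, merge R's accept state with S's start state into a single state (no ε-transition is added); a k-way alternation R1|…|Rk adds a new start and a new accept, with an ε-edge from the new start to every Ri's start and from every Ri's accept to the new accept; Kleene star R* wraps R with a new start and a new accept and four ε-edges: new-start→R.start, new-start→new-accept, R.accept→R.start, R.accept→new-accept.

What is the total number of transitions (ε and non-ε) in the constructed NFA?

27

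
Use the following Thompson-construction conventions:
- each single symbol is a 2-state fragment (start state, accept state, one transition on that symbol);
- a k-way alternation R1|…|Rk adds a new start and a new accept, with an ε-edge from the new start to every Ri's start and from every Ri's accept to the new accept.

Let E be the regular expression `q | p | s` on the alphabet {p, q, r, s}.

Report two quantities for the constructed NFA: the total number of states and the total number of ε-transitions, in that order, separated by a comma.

8, 6

Per subexpression:
Each of the 3 symbol leaves contributes 2 states and 0 ε-transitions.
  q | p | s = 8 states, 6 ε-transitions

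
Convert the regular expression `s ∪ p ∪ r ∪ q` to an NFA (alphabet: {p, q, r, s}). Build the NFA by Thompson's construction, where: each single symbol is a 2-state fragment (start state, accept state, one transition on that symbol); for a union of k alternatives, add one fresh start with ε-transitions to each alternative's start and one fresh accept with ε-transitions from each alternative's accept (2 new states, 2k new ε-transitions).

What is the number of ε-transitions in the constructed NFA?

Building bottom-up:
Each of the 4 symbol leaves contributes 0 ε-transitions.
  s ∪ p ∪ r ∪ q — 8 ε-transitions

8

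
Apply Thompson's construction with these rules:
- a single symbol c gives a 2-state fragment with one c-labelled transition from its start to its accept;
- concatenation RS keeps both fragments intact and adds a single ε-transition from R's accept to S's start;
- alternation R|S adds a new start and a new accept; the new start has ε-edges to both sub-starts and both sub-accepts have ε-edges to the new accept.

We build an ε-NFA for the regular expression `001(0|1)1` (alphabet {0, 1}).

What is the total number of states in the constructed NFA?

14

By structural recursion:
Each of the 6 symbol leaves contributes a 2-state fragment.
  0|1 = 6 states
  001(0|1)1 = 14 states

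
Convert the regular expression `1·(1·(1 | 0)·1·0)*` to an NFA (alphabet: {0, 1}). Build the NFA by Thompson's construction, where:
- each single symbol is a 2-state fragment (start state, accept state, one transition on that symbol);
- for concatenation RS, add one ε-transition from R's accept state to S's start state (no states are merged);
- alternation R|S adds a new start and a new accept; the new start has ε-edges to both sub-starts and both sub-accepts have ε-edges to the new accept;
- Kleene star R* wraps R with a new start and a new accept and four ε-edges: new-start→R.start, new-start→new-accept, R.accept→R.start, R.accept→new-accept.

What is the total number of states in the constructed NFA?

Per subexpression:
Each of the 6 symbol leaves contributes a 2-state fragment.
  1 | 0 : 6 states
  1·(1 | 0)·1·0 : 12 states
  (1·(1 | 0)·1·0)* : 14 states
  1·(1·(1 | 0)·1·0)* : 16 states

16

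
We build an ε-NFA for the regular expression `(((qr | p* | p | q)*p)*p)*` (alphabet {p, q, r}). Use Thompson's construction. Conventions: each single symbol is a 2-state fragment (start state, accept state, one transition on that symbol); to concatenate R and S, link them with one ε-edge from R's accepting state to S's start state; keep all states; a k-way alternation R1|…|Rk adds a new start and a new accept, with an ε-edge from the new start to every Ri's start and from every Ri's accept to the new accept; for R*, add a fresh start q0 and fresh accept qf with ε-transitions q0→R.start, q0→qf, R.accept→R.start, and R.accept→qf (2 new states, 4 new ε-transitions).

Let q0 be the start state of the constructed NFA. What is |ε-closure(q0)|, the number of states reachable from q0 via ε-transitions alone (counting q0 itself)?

16

Work bottom-up. For each fragment F, track |ε-closure(F.start)| and whether F's accept lies in that closure (i.e. whether F accepts ε). A single-symbol fragment has closure size 1 and does not accept ε.
  qr → same as the first factor's closure: |closure| = 1
  p* → the star's fresh start ε-reaches both the body's start and the fresh accept: |closure| = 2 + 1 = 3
  qr | p* | p | q → new start ε-reaches every alternative's start; at least one alternative accepts ε, so the union's new accept is reached too: |closure| = 1 + 1 + 3 + 1 + 1 + 1 = 8
  (qr | p* | p | q)* → |closure| = 1 (new start) + 8 (body) + 1 (new accept) = 10
  (qr | p* | p | q)*p → |closure| = 10 + 1 = 11 (closure spills across the concat boundary because the left factor accepts ε)
  ((qr | p* | p | q)*p)* → the star's fresh start ε-reaches both the body's start and the fresh accept: |closure| = 2 + 11 = 13
  ((qr | p* | p | q)*p)*p → |closure| = 13 + 1 = 14 (closure spills across the concat boundary because the left factor accepts ε)
  (((qr | p* | p | q)*p)*p)* → |closure| = 1 (new start) + 14 (body) + 1 (new accept) = 16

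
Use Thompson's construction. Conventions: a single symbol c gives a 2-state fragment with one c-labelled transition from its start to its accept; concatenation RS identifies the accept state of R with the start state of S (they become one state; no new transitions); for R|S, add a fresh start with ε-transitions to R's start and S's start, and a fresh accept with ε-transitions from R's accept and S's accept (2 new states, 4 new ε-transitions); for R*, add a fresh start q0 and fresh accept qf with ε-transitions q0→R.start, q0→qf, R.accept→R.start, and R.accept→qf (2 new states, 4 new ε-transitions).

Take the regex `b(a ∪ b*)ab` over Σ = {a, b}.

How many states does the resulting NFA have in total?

Bottom-up over the parse tree:
Each of the 5 symbol leaves contributes a 2-state fragment.
  b* → 4 states
  a ∪ b* → 8 states
  b(a ∪ b*)ab → 11 states

11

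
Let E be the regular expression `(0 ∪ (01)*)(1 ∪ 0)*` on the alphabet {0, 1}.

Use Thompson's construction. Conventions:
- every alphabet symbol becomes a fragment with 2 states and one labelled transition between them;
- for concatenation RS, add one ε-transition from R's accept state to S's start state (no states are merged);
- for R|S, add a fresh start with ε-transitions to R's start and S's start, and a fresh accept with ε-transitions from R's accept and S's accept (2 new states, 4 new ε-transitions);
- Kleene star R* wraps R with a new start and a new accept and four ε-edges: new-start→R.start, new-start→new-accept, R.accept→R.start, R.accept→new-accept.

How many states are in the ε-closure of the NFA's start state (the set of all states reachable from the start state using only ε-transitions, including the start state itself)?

Let C(F) = |ε-closure(F.start)| within fragment F, and note whether F accepts ε. Symbol fragments have C = 1 and do not accept ε. Then:
  01 : C equals the left operand's closure size = 1 (its accept is not ε-reachable, so the closure stops there)
  (01)* : new start has ε-edges to the inner start and to the new accept, so C = 2 + 1 = 3
  0 ∪ (01)* : new start ε-reaches every alternative's start; at least one alternative accepts ε, so the union's new accept is reached too: C = 1 + 1 + 3 + 1 = 6
  1 ∪ 0 : new start ε-reaches every alternative's start; none of them accept ε, so the new accept is not reached: C = 1 + 1 + 1 = 3
  (1 ∪ 0)* : the star's fresh start ε-reaches both the body's start and the fresh accept: C = 2 + 3 = 5
  (0 ∪ (01)*)(1 ∪ 0)* : C = 6 + 5 = 11 (closure spills across the concat boundary because the left factor accepts ε)

11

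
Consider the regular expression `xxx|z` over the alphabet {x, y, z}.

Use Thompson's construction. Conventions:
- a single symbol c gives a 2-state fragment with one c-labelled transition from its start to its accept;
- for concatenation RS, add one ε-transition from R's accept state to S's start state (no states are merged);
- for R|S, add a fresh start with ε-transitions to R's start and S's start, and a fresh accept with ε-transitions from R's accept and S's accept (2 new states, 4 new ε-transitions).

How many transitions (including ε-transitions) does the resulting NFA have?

10

Per subexpression:
Each of the 4 symbol leaves contributes 1 transition (1 symbol, 0 ε).
  xxx → 5 transitions (3 symbol, 2 ε)
  xxx|z → 10 transitions (4 symbol, 6 ε)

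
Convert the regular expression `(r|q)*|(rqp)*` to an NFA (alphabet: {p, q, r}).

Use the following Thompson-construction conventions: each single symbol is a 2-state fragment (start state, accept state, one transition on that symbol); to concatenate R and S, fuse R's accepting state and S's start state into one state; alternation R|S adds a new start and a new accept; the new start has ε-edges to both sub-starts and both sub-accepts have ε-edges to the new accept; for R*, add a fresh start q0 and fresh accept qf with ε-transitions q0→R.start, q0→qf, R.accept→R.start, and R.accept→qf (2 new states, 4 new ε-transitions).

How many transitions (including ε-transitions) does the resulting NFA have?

21

By structural recursion:
Each of the 5 symbol leaves contributes 1 transition (1 symbol, 0 ε).
  r|q — 6 transitions (2 symbol, 4 ε)
  (r|q)* — 10 transitions (2 symbol, 8 ε)
  rqp — 3 transitions (3 symbol, 0 ε)
  (rqp)* — 7 transitions (3 symbol, 4 ε)
  (r|q)*|(rqp)* — 21 transitions (5 symbol, 16 ε)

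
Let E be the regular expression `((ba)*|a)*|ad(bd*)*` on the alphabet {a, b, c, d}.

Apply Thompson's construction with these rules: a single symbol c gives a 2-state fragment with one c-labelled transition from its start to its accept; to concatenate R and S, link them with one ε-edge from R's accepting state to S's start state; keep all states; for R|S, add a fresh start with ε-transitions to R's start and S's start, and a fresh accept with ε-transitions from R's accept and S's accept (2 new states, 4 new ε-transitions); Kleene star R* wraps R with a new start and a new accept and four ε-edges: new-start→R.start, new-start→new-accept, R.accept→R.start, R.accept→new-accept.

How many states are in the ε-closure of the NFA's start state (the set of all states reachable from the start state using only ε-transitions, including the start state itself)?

11

Compute the ε-closure size of each fragment's start state recursively; a symbol fragment's start has no outgoing ε-edge, so its closure is just itself (size 1).
  ba : same as the first factor's closure: C = 1
  (ba)* : new start has ε-edges to the inner start and to the new accept, so C = 2 + 1 = 3
  (ba)*|a : C = 1 (new start) + (3 + 1) + 1 (new accept, since some branch ε-reaches its own accept) = 6
  ((ba)*|a)* : the star's fresh start ε-reaches both the body's start and the fresh accept: C = 2 + 6 = 8
  d* : C = 1 (new start) + 1 (body) + 1 (new accept) = 3
  bd* : C equals the left operand's closure size = 1 (its accept is not ε-reachable, so the closure stops there)
  (bd*)* : C = 1 (new start) + 1 (body) + 1 (new accept) = 3
  ad(bd*)* : C equals the left operand's closure size = 1 (its accept is not ε-reachable, so the closure stops there)
  ((ba)*|a)*|ad(bd*)* : new start ε-reaches every alternative's start; at least one alternative accepts ε, so the union's new accept is reached too: C = 1 + 8 + 1 + 1 = 11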